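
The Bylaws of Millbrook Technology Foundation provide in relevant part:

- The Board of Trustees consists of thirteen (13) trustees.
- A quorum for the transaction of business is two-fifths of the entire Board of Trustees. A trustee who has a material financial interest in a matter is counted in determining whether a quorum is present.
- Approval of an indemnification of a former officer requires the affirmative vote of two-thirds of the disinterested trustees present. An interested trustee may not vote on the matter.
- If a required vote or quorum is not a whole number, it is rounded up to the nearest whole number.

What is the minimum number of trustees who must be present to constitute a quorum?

2/5 of 13 = 5.20, rounded up to 6.

6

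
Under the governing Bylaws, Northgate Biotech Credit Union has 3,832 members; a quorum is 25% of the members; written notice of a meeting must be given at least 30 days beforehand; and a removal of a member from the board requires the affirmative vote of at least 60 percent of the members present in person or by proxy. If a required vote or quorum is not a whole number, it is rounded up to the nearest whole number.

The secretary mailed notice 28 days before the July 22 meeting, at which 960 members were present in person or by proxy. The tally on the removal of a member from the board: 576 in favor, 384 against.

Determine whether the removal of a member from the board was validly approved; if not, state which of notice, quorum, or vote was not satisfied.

Invalid — notice requirement not satisfied.

Notice: 28 days given; 30 required. Not satisfied.
Quorum: 25% of 3,832 = 958; 960 present. Satisfied.
Vote: requires three-fifths of those present (960); 3/5 of 960 = 576, so 576 needed; 576 in favor. Satisfied.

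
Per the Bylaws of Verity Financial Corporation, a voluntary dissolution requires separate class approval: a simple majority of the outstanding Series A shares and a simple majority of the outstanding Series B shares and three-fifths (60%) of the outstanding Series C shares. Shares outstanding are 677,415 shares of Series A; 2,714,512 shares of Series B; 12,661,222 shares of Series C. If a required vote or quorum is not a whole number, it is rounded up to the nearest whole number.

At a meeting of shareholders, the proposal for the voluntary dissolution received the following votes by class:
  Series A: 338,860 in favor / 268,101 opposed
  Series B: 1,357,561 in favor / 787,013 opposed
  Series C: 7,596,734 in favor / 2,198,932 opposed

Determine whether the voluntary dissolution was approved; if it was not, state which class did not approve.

Series A: a majority of 677415 is 338708; 338,708 required, 338,860 in favor — approved.
Series B: a majority of 2714512 is 1357257; 1,357,257 required, 1,357,561 in favor — approved.
Series C: 3/5 of 12661222 = 7596733.20, rounded up to 7596734; 7,596,734 required, 7,596,734 in favor — approved.

Approved — every class gave the required vote.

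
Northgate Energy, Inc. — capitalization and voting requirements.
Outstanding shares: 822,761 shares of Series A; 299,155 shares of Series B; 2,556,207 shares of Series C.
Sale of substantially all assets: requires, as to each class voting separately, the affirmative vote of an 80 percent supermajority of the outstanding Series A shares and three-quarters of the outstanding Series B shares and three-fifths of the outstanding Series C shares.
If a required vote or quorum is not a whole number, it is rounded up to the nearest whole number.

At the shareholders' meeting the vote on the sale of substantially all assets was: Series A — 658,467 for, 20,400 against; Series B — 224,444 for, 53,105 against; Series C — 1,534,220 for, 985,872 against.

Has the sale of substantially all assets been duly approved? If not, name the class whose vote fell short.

Series A: 4/5 of 822761 = 658208.80, rounded up to 658209; 658,209 required, 658,467 in favor — approved.
Series B: 3/4 of 299155 = 224366.25, rounded up to 224367; 224,367 required, 224,444 in favor — approved.
Series C: 3/5 of 2556207 = 1533724.20, rounded up to 1533725; 1,533,725 required, 1,534,220 in favor — approved.

Approved — every class gave the required vote.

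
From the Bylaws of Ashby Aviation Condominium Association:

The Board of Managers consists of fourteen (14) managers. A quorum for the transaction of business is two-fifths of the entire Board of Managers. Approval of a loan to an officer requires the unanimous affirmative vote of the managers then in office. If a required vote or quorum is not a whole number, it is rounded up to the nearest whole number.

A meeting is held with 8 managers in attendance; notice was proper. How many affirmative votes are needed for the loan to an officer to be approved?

14

The loan to an officer requires the unanimous vote of the managers then in office (14).
Unanimous means all 14.
(Only 8 can vote, so the loan to an officer cannot pass at this meeting, but the required vote is still 14.)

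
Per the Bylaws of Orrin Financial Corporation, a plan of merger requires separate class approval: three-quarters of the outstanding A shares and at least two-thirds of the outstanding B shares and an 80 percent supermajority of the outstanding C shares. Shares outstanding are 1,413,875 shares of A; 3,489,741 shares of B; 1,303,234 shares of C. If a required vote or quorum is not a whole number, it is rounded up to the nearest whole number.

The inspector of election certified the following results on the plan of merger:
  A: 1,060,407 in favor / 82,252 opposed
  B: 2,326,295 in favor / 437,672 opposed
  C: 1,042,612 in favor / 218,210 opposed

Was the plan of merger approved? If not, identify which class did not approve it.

A: 3/4 of 1413875 = 1060406.25, rounded up to 1060407; 1,060,407 required, 1,060,407 in favor — approved.
B: 2/3 of 3489741 = 2326494; 2,326,494 required, 2,326,295 in favor — not approved.
C: 4/5 of 1303234 = 1042587.20, rounded up to 1042588; 1,042,588 required, 1,042,612 in favor — approved.

Not approved — the B shares did not give the required vote.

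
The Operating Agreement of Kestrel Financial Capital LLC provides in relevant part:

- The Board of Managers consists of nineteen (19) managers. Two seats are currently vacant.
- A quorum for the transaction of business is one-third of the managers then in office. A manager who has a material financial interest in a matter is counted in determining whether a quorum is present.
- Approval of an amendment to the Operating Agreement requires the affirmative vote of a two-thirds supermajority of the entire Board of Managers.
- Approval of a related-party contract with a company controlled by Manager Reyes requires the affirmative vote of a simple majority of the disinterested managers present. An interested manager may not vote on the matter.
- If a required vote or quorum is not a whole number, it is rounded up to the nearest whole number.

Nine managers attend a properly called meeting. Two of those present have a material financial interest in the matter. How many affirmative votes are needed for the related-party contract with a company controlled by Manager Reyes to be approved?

4

The related-party contract with a company controlled by Manager Reyes requires a majority of the disinterested managers present (9 − 2 = 7).
A majority of 7 is 4.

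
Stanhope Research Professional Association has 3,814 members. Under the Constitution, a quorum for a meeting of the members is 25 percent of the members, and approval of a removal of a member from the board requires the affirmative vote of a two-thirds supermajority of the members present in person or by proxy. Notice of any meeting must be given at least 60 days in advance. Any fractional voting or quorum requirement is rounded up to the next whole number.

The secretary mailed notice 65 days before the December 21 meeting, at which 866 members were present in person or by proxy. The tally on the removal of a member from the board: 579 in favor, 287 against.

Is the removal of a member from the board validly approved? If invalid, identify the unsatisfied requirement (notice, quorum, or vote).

Invalid — quorum requirement not satisfied.

Notice: 65 days given; 60 required. Satisfied.
Quorum: 25% of 3,814 = 953.50, rounded up to 954; 866 present. Not satisfied.
Vote: requires two-thirds of those present (866); 2/3 of 866 = 577.33, rounded up to 578, so 578 needed; 579 in favor. Satisfied.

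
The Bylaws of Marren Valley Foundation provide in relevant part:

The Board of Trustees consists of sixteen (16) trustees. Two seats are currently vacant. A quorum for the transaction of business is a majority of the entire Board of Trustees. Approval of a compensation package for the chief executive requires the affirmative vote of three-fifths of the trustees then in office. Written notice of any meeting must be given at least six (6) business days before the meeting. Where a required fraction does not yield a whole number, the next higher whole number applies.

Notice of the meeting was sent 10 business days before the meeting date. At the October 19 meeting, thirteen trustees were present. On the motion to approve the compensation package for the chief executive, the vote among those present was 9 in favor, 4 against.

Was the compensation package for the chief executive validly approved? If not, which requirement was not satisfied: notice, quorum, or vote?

Valid — all requirements satisfied.

Notice: 10 business days given; 6 required (10 ≥ 6). Satisfied.
Quorum: 13 present; quorum is 9. Satisfied.
Vote: the compensation package for the chief executive requires three-fifths of the trustees then in office (14). 3/5 of 14 = 8.40, rounded up to 9, so 9 affirmative votes are needed; 9 voted in favor. Satisfied.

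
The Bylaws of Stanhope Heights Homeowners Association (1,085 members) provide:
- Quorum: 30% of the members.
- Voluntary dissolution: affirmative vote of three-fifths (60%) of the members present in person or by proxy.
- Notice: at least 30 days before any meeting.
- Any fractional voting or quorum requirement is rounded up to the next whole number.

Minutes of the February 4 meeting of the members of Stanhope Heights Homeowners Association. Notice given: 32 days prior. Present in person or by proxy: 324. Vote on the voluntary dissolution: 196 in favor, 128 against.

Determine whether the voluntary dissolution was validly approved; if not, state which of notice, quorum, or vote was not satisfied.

Invalid — quorum requirement not satisfied.

Notice: 32 days given; 30 required. Satisfied.
Quorum: 30% of 1,085 = 325.50, rounded up to 326; 324 present. Not satisfied.
Vote: requires three-fifths of those present (324); 3/5 of 324 = 194.40, rounded up to 195, so 195 needed; 196 in favor. Satisfied.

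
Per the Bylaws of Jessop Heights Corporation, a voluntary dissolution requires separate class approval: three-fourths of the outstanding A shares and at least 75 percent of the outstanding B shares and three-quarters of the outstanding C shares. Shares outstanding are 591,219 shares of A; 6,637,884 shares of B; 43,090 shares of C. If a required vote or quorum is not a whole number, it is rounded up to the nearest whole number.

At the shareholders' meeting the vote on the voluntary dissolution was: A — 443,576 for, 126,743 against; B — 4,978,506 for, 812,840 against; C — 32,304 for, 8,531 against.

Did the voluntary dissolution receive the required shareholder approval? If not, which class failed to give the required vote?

Not approved — the C shares did not give the required vote.

A: 3/4 of 591219 = 443414.25, rounded up to 443415; 443,415 required, 443,576 in favor — approved.
B: 3/4 of 6637884 = 4978413; 4,978,413 required, 4,978,506 in favor — approved.
C: 3/4 of 43090 = 32317.50, rounded up to 32318; 32,318 required, 32,304 in favor — not approved.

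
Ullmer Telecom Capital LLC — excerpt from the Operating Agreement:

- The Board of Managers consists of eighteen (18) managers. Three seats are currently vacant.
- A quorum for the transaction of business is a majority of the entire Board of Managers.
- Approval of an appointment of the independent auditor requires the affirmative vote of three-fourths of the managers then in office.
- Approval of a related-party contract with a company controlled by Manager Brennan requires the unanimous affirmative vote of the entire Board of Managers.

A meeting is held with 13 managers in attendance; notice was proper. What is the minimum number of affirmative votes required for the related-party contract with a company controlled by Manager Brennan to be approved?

The related-party contract with a company controlled by Manager Brennan requires the unanimous vote of the entire Board of Managers (18).
Unanimous means all 18.
(Only 13 can vote, so the related-party contract with a company controlled by Manager Brennan cannot pass at this meeting, but the required vote is still 18.)

18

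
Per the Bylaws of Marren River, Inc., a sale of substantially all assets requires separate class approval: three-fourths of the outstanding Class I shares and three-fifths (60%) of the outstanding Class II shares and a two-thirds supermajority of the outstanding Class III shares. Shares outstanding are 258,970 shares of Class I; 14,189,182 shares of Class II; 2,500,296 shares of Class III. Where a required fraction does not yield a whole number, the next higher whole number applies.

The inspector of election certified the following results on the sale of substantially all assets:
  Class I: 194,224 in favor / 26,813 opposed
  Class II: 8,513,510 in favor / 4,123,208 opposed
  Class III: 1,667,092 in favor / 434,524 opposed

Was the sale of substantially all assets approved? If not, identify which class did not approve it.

Not approved — the Class I shares did not give the required vote.

Class I: 3/4 of 258970 = 194227.50, rounded up to 194228; 194,228 required, 194,224 in favor — not approved.
Class II: 3/5 of 14189182 = 8513509.20, rounded up to 8513510; 8,513,510 required, 8,513,510 in favor — approved.
Class III: 2/3 of 2500296 = 1666864; 1,666,864 required, 1,667,092 in favor — approved.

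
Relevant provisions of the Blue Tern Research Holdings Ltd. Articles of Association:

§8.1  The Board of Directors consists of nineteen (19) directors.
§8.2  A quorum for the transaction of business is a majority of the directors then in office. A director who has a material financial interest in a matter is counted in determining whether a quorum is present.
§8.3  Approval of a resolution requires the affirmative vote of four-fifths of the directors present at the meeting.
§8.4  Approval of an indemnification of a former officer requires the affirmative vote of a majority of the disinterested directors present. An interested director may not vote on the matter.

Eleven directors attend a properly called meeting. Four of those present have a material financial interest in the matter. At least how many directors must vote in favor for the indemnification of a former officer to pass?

The indemnification of a former officer requires a majority of the disinterested directors present (11 − 4 = 7).
A majority of 7 is 4.

4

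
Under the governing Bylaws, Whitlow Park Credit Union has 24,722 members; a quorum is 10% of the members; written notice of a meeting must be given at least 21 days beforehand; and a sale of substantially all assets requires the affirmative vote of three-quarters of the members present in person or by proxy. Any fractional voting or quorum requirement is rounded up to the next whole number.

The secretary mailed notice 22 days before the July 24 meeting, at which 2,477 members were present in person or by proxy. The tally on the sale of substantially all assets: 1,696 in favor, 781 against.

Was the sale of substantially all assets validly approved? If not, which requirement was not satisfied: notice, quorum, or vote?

Invalid — vote requirement not satisfied.

Notice: 22 days given; 21 required. Satisfied.
Quorum: 10% of 24,722 = 2,472.20, rounded up to 2,473; 2,477 present. Satisfied.
Vote: requires three-fourths of those present (2,477); 3/4 of 2477 = 1857.75, rounded up to 1858, so 1,858 needed; 1,696 in favor. Not satisfied.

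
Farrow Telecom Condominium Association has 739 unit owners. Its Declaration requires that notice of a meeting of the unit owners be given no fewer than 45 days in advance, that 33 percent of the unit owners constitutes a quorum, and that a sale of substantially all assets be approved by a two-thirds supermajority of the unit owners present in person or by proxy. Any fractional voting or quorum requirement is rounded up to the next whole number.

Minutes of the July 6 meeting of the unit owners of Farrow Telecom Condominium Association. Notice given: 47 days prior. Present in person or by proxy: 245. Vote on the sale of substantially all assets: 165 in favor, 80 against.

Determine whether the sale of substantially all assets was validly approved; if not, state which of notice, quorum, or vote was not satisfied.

Notice: 47 days given; 45 required. Satisfied.
Quorum: 33% of 739 = 243.87, rounded up to 244; 245 present. Satisfied.
Vote: requires two-thirds of those present (245); 2/3 of 245 = 163.33, rounded up to 164, so 164 needed; 165 in favor. Satisfied.

Valid — all requirements satisfied.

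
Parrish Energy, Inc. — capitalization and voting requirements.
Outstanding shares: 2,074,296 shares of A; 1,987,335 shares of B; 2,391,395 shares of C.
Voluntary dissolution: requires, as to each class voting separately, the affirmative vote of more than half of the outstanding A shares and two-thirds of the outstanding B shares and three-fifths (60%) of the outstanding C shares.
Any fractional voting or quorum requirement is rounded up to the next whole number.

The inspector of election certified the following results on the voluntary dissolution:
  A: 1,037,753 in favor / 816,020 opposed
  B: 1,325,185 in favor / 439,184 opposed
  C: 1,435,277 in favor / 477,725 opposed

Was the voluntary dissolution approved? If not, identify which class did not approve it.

Approved — every class gave the required vote.

A: a majority of 2074296 is 1037149; 1,037,149 required, 1,037,753 in favor — approved.
B: 2/3 of 1987335 = 1324890; 1,324,890 required, 1,325,185 in favor — approved.
C: 3/5 of 2391395 = 1434837; 1,434,837 required, 1,435,277 in favor — approved.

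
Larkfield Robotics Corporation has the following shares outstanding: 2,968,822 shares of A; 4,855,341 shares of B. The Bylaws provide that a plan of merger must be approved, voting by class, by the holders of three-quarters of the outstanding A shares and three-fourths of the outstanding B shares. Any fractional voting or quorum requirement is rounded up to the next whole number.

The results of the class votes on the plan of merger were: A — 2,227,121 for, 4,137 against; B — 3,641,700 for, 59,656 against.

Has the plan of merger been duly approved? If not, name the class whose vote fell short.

A: 3/4 of 2968822 = 2226616.50, rounded up to 2226617; 2,226,617 required, 2,227,121 in favor — approved.
B: 3/4 of 4855341 = 3641505.75, rounded up to 3641506; 3,641,506 required, 3,641,700 in favor — approved.

Approved — every class gave the required vote.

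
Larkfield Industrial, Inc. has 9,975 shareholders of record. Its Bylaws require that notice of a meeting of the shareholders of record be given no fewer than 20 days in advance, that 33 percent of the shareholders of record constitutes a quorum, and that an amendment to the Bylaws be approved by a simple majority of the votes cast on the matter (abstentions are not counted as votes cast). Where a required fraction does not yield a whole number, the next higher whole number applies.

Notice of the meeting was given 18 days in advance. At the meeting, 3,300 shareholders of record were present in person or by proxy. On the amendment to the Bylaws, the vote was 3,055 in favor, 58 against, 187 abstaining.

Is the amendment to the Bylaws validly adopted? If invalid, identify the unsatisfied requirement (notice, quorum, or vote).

Invalid — notice requirement not satisfied.

Notice: 18 days given; 20 required. Not satisfied.
Quorum: 33% of 9,975 = 3,291.75, rounded up to 3,292; 3,300 present. Satisfied.
Vote: requires a majority of the votes cast (3,300 − 187 abstaining = 3,113); a majority of 3113 is 1557, so 1,557 needed; 3,055 in favor. Satisfied.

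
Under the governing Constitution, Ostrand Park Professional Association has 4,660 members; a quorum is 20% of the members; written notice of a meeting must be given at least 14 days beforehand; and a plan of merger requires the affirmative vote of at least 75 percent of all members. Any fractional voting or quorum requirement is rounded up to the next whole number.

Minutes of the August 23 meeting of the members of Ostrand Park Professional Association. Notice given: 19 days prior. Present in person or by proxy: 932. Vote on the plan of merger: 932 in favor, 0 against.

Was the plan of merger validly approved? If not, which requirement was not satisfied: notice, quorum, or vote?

Notice: 19 days given; 14 required. Satisfied.
Quorum: 20% of 4,660 = 932; 932 present. Satisfied.
Vote: requires three-fourths of all members (4,660); 3/4 of 4660 = 3495, so 3,495 needed; 932 in favor. Not satisfied.

Invalid — vote requirement not satisfied.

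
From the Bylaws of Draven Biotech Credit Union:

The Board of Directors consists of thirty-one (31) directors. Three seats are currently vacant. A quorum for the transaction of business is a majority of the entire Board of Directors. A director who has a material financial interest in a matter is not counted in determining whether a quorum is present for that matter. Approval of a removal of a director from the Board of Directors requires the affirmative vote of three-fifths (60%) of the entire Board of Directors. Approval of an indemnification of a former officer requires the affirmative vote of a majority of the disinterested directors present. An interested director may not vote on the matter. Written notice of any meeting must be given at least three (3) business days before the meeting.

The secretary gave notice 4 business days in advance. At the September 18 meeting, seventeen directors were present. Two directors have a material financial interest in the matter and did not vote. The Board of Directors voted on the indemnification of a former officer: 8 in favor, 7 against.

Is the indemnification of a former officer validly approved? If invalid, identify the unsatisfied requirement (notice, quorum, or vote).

Invalid — quorum requirement not satisfied.

Notice: 4 business days given; 3 required (4 ≥ 3). Satisfied.
Quorum: 17 present, but the 2 interested directors do not count, leaving 15. Quorum is 16. Not satisfied.
Vote: the indemnification of a former officer requires a majority of the disinterested directors present (17 − 2 = 15). A majority of 15 is 8, so 8 affirmative votes are needed; 8 voted in favor. Satisfied. (Moot — without a quorum no business can be validly transacted.)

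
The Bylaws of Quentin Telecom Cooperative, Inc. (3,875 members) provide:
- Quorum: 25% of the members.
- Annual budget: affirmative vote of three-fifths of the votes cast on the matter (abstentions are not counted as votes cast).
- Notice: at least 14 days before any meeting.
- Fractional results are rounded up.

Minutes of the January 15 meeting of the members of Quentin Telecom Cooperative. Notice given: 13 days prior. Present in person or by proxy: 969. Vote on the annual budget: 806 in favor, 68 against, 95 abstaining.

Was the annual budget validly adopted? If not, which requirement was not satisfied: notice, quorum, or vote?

Notice: 13 days given; 14 required. Not satisfied.
Quorum: 25% of 3,875 = 968.75, rounded up to 969; 969 present. Satisfied.
Vote: requires three-fifths of the votes cast (969 − 95 abstaining = 874); 3/5 of 874 = 524.40, rounded up to 525, so 525 needed; 806 in favor. Satisfied.

Invalid — notice requirement not satisfied.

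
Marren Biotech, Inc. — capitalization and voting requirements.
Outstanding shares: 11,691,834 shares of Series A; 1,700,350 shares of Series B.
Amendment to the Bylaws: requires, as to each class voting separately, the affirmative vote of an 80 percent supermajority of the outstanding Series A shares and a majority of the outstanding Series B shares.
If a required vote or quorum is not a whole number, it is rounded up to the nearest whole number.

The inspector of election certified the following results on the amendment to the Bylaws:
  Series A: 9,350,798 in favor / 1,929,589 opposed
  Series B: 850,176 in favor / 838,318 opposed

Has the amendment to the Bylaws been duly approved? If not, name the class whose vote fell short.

Not approved — the Series A shares did not give the required vote.

Series A: 4/5 of 11691834 = 9353467.20, rounded up to 9353468; 9,353,468 required, 9,350,798 in favor — not approved.
Series B: a majority of 1700350 is 850176; 850,176 required, 850,176 in favor — approved.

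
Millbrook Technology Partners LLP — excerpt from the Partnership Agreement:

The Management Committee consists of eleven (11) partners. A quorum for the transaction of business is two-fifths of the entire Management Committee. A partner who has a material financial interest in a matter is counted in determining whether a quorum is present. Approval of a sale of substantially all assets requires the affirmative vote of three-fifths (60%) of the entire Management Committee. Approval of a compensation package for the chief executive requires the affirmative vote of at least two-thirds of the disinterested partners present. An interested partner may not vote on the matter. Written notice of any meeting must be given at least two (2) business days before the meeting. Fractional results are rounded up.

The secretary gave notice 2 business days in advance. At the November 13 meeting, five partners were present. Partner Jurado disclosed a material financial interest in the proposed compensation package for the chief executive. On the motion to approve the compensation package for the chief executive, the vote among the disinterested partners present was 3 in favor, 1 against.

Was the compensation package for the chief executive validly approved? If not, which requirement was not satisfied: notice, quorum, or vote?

Notice: 2 business days given; 2 required (2 ≥ 2). Satisfied.
Quorum: 5 present (interested partners count toward quorum); quorum is 5. Satisfied.
Vote: the compensation package for the chief executive requires two-thirds of the disinterested partners present (5 − 1 = 4). 2/3 of 4 = 2.67, rounded up to 3, so 3 affirmative votes are needed; 3 voted in favor. Satisfied.

Valid — all requirements satisfied.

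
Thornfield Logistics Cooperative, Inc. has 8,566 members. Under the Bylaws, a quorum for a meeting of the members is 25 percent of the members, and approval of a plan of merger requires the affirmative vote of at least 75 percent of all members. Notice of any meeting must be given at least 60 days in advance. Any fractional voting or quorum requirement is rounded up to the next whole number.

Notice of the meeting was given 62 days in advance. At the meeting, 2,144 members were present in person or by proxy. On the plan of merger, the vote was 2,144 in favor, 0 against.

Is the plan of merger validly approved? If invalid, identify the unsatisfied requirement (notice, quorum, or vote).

Invalid — vote requirement not satisfied.

Notice: 62 days given; 60 required. Satisfied.
Quorum: 25% of 8,566 = 2,141.50, rounded up to 2,142; 2,144 present. Satisfied.
Vote: requires three-fourths of all members (8,566); 3/4 of 8566 = 6424.50, rounded up to 6425, so 6,425 needed; 2,144 in favor. Not satisfied.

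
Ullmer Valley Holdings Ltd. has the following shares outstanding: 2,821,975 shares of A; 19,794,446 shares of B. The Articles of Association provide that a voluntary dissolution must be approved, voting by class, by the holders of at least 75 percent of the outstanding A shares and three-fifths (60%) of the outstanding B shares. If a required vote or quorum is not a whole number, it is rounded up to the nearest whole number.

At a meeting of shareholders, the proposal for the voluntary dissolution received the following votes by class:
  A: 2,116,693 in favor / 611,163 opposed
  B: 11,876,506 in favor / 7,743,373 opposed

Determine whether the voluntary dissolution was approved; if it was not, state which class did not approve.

Not approved — the B shares did not give the required vote.

A: 3/4 of 2821975 = 2116481.25, rounded up to 2116482; 2,116,482 required, 2,116,693 in favor — approved.
B: 3/5 of 19794446 = 11876667.60, rounded up to 11876668; 11,876,668 required, 11,876,506 in favor — not approved.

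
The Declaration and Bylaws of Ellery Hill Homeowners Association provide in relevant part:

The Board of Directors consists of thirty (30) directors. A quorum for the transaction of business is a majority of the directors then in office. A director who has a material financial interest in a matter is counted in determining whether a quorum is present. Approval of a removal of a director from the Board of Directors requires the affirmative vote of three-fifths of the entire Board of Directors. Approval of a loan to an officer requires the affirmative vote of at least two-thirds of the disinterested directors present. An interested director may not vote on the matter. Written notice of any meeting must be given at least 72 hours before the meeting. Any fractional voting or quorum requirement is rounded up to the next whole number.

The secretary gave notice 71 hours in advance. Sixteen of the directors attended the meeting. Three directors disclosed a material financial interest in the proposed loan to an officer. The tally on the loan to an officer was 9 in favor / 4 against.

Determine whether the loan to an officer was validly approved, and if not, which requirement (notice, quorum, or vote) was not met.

Invalid — notice requirement not satisfied.

Notice: 71 hours given; 72 required (71 < 72). Not satisfied.
Quorum: 16 present (interested directors count toward quorum); quorum is 16. Satisfied.
Vote: the loan to an officer requires two-thirds of the disinterested directors present (16 − 3 = 13). 2/3 of 13 = 8.67, rounded up to 9, so 9 affirmative votes are needed; 9 voted in favor. Satisfied.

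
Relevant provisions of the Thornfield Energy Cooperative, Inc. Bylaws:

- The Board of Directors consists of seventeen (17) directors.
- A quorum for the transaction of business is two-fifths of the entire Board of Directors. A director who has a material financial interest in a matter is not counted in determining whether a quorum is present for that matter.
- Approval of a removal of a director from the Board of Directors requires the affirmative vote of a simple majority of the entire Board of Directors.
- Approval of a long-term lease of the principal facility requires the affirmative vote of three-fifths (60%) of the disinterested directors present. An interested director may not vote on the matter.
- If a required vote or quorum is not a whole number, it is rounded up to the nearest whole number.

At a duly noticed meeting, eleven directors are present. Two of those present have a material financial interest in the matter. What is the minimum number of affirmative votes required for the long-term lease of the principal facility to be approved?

The long-term lease of the principal facility requires three-fifths of the disinterested directors present (11 − 2 = 9).
3/5 of 9 = 5.40, rounded up to 6.

6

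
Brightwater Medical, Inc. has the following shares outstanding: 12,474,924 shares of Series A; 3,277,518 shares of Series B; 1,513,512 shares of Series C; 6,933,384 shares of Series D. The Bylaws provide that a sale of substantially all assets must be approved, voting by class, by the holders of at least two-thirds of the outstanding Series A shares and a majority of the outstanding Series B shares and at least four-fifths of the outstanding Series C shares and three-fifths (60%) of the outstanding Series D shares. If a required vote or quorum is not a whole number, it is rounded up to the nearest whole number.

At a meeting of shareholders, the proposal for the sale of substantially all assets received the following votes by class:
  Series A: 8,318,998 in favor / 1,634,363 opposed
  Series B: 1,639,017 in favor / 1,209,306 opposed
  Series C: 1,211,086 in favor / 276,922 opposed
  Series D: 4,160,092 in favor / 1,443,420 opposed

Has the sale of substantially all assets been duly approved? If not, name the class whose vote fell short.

Series A: 2/3 of 12474924 = 8316616; 8,316,616 required, 8,318,998 in favor — approved.
Series B: a majority of 3277518 is 1638760; 1,638,760 required, 1,639,017 in favor — approved.
Series C: 4/5 of 1513512 = 1210809.60, rounded up to 1210810; 1,210,810 required, 1,211,086 in favor — approved.
Series D: 3/5 of 6933384 = 4160030.40, rounded up to 4160031; 4,160,031 required, 4,160,092 in favor — approved.

Approved — every class gave the required vote.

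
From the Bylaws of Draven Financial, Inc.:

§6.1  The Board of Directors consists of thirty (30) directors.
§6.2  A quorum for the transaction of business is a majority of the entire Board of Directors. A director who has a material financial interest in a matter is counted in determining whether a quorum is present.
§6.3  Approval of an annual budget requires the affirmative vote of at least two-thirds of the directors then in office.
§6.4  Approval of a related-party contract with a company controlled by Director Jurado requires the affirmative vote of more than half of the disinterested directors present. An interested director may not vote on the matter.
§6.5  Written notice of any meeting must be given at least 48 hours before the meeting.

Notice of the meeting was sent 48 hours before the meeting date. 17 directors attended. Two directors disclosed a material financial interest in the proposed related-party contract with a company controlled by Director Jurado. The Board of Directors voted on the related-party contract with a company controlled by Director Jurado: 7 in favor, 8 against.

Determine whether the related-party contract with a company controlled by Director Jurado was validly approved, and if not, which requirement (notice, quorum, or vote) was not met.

Invalid — vote requirement not satisfied.

Notice: 48 hours given; 48 required (48 ≥ 48). Satisfied.
Quorum: 17 present (interested directors count toward quorum); quorum is 16. Satisfied.
Vote: the related-party contract with a company controlled by Director Jurado requires a majority of the disinterested directors present (17 − 2 = 15). A majority of 15 is 8, so 8 affirmative votes are needed; 7 voted in favor. Not satisfied.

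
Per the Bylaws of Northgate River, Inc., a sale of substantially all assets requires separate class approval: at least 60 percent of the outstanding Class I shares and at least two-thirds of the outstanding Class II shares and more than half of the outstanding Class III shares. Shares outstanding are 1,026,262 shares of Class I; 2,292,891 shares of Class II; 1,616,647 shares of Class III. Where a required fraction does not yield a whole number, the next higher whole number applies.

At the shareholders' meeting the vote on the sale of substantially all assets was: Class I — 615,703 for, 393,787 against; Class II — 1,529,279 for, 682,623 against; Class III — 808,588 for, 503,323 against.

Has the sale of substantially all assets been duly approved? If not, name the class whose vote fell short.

Not approved — the Class I shares did not give the required vote.

Class I: 3/5 of 1026262 = 615757.20, rounded up to 615758; 615,758 required, 615,703 in favor — not approved.
Class II: 2/3 of 2292891 = 1528594; 1,528,594 required, 1,529,279 in favor — approved.
Class III: a majority of 1616647 is 808324; 808,324 required, 808,588 in favor — approved.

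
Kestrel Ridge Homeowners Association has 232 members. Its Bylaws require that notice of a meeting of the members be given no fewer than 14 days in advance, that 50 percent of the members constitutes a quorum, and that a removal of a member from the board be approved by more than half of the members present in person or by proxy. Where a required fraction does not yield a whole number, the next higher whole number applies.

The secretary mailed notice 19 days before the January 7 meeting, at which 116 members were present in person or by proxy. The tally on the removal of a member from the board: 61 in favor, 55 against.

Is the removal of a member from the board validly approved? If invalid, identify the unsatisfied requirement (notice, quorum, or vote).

Valid — all requirements satisfied.

Notice: 19 days given; 14 required. Satisfied.
Quorum: 50% of 232 = 116; 116 present. Satisfied.
Vote: requires a majority of those present (116); a majority of 116 is 59, so 59 needed; 61 in favor. Satisfied.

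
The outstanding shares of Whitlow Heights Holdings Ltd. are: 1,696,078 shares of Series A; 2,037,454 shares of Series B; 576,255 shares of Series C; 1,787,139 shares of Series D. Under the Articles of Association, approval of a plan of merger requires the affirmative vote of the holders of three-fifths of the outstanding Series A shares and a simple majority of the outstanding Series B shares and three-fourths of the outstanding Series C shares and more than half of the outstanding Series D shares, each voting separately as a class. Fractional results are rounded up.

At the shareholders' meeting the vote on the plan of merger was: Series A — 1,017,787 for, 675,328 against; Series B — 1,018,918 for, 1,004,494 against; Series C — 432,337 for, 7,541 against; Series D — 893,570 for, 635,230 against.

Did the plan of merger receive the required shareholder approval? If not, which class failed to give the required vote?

Series A: 3/5 of 1696078 = 1017646.80, rounded up to 1017647; 1,017,647 required, 1,017,787 in favor — approved.
Series B: a majority of 2037454 is 1018728; 1,018,728 required, 1,018,918 in favor — approved.
Series C: 3/4 of 576255 = 432191.25, rounded up to 432192; 432,192 required, 432,337 in favor — approved.
Series D: a majority of 1787139 is 893570; 893,570 required, 893,570 in favor — approved.

Approved — every class gave the required vote.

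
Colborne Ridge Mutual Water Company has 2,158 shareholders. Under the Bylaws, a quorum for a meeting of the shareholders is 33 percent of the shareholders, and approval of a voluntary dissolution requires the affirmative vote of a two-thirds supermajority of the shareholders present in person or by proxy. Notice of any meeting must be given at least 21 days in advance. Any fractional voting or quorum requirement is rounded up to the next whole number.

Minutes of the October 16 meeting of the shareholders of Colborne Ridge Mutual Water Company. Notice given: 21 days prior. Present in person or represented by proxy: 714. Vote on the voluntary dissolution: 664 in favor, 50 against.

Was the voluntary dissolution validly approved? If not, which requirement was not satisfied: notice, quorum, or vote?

Valid — all requirements satisfied.

Notice: 21 days given; 21 required. Satisfied.
Quorum: 33% of 2,158 = 712.14, rounded up to 713; 714 present. Satisfied.
Vote: requires two-thirds of those present (714); 2/3 of 714 = 476, so 476 needed; 664 in favor. Satisfied.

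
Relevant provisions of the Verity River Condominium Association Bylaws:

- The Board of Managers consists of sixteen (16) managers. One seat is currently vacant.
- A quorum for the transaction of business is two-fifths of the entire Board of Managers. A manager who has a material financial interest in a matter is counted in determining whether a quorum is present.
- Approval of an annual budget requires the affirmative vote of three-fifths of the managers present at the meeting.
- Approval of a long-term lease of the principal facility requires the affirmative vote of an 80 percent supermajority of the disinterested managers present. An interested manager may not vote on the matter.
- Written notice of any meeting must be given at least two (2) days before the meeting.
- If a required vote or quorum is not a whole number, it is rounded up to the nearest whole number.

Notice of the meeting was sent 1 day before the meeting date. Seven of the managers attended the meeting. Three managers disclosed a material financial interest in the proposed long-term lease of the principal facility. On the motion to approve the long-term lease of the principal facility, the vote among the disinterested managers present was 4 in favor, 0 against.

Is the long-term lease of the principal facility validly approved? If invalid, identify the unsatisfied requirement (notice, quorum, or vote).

Notice: 1 day given; 2 required (1 < 2). Not satisfied.
Quorum: 7 present (interested managers count toward quorum); quorum is 7. Satisfied.
Vote: the long-term lease of the principal facility requires four-fifths of the disinterested managers present (7 − 3 = 4). 4/5 of 4 = 3.20, rounded up to 4, so 4 affirmative votes are needed; 4 voted in favor. Satisfied.

Invalid — notice requirement not satisfied.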